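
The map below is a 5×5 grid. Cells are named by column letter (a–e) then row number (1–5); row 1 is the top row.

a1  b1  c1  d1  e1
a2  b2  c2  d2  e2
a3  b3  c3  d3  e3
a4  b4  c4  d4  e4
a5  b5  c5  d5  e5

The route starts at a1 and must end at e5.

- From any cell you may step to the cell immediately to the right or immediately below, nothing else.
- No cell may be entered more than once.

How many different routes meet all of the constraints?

A right/down-only route from a1 to e5 makes exactly 4 down-moves and 4 right-moves in some order.
With no other constraints that would be C(8,4) = 70 routes.
That gives 70 routes.

70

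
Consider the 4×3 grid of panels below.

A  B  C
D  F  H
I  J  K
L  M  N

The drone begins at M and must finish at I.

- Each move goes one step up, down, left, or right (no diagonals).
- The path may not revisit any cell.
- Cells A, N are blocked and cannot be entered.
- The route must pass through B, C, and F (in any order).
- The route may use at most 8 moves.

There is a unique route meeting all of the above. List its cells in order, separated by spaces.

M J K H C B F D I

The 8-move cap with required stops at B, C, F leaves no slack for detours.
Route from M: up to J, right to K, 2× up (reaching C), left to B, down to F, left to D, down to I — 8 moves in all.
Check: all required cells visited; 8 ≤ 8 moves.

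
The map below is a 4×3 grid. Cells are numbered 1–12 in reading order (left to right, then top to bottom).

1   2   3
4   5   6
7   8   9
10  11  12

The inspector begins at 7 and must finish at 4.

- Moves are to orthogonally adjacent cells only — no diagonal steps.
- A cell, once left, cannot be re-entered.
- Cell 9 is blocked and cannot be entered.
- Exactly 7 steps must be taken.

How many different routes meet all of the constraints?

2

Need simple routes of exactly 7 moves from 7 to 4 (Manhattan distance 1, so 3 moves are spent on a detour and 3 undoing it).
Enumerating: 7 10 11 8 5 2 1 4 | 7 8 5 6 3 2 1 4.
That gives 2 routes.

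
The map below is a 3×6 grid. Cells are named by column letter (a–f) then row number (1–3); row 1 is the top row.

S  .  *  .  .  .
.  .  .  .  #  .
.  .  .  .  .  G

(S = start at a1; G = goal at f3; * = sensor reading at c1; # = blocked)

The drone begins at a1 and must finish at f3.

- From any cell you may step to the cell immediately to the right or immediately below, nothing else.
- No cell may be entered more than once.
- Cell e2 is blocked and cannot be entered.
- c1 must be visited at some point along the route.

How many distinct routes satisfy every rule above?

4

A right/down-only route from a1 to f3 makes exactly 2 down-moves and 5 right-moves in some order.
With no other constraints that would be C(7,2) = 21 routes.
Split at c1 and multiply the segment counts (each segment already excludes blocked cells): a1→c1: 1; c1→f3: 4; product = 4.
That gives 4 routes.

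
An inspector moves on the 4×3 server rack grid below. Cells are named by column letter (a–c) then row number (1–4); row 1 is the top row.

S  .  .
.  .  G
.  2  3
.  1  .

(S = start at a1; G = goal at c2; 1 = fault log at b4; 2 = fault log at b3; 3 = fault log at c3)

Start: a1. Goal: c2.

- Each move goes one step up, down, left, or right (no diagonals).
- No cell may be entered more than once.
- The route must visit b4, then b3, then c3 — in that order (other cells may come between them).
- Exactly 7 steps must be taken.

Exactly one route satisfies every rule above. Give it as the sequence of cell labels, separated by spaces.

a1 a2 a3 a4 b4 b3 c3 c2

The waypoints must appear in the order b4, b3, c3, with no cell reused.
Route from a1: down 3 to a4, right 1 to b4, up 1 to b3, right 1 to c3, up 1 to c2 — 7 moves in all.
Check: order respected (1 at step 4, 2 at step 5, 3 at step 6); 7 moves as required.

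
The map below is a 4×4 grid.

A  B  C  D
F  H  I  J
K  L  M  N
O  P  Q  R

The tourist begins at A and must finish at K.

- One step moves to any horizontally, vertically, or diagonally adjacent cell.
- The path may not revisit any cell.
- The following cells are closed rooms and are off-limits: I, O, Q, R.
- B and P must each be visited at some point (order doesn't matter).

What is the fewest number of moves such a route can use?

Any route passes through B and P in some order between A and K. Summing Chebyshev distances along each leg and taking the cheapest ordering (A → B → P → K) gives a lower bound of 1 + 3 + 1 = 5 moves.
A route of 5 moves achieves this: A → B → F → L → P → K.
Since 5 matches the lower bound, it is optimal.

5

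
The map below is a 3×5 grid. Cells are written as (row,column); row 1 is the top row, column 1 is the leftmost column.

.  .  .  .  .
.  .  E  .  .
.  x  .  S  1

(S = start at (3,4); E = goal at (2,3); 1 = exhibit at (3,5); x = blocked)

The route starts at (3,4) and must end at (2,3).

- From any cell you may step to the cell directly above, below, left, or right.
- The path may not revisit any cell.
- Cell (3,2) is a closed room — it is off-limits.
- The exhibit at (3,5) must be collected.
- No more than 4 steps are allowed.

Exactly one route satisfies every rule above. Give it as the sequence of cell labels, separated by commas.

Any route must reach (3,5) and still end at (2,3) within 4 moves, so the order of the required stops is forced.
Route from (3,4): right to (3,5), up to (2,5), 2× left (reaching (2,3)) — 4 moves in all.
Check: all required cells visited; 4 ≤ 4 moves.

(3,4), (3,5), (2,5), (2,4), (2,3)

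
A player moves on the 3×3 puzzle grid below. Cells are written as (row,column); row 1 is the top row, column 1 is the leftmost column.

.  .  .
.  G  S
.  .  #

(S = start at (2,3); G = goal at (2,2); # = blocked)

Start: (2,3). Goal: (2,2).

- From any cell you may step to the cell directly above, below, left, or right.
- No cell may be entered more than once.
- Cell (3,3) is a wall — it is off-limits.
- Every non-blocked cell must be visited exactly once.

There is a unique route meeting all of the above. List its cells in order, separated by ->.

Need to visit all 8 open cells exactly once, starting at (2,3) and ending at (2,2).
Cell (1,3) has only two open neighbours ((2,3) and (1,2)), so the path must pass straight through it: one of those is the cell it's entered from and the other is where it exits.
Route from (2,3): up to (1,3), 2× left (reaching (1,1)), 2× down (reaching (3,1)), right to (3,2), up to (2,2) — 7 moves in all.
Check: all 8 open cells covered.

(2,3) -> (1,3) -> (1,2) -> (1,1) -> (2,1) -> (3,1) -> (3,2) -> (2,2)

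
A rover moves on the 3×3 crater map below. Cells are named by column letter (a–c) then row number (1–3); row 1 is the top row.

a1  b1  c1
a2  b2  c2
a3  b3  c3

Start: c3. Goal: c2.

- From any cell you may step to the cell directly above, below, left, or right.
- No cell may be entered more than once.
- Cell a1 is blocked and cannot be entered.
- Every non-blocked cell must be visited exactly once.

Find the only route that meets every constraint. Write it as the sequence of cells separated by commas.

Need to visit all 8 open cells exactly once, starting at c3 and ending at c2.
Cell a2 has only two open neighbours (a3 and b2), so the path must pass straight through it: one of those is the cell it's entered from and the other is where it exits.
Route from c3: left 2 to a3, up 1 to a2, right 1 to b2, up 1 to b1, right 1 to c1, down 1 to c2 — 7 moves in all.
Check: all 8 open cells covered.

c3, b3, a3, a2, b2, b1, c1, c2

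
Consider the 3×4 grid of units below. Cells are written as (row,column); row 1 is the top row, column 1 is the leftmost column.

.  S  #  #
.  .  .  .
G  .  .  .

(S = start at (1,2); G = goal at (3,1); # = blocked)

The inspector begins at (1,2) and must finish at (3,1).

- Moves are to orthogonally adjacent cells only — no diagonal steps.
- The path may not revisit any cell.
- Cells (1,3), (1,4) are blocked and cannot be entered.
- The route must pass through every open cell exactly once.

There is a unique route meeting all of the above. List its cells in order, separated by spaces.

(1,2) (1,1) (2,1) (2,2) (2,3) (2,4) (3,4) (3,3) (3,2) (3,1)

Need to visit all 10 open cells exactly once, starting at (1,2) and ending at (3,1).
Cell (3,4) has only two open neighbours ((2,4) and (3,3)), so the path must pass straight through it: one of those is the cell it's entered from and the other is where it exits.
Route from (1,2): left 1 to (1,1), down 1 to (2,1), right 3 to (2,4), down 1 to (3,4), left 3 to (3,1) — 9 moves in all.
Check: all 10 open cells covered.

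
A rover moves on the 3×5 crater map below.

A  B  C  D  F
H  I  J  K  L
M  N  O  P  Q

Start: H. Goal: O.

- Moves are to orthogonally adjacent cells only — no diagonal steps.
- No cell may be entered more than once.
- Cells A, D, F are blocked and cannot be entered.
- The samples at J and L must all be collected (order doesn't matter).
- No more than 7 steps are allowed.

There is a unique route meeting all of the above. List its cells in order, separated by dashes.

Any route must reach J and L and still end at O within 7 moves, so the order of the required stops is forced.
Route from H: 4× right (reaching L), down to Q, 2× left (reaching O) — 7 moves in all.
Check: all required cells visited; 7 ≤ 7 moves.

H - I - J - K - L - Q - P - O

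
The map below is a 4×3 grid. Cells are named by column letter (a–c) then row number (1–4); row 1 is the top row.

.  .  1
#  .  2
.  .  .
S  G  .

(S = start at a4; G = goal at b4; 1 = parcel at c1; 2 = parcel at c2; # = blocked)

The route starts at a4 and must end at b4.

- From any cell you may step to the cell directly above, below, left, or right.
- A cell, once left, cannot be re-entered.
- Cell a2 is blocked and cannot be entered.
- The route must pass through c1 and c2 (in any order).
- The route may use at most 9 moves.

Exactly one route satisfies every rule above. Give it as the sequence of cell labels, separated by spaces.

The 9-move cap with required stops at c1, c2 leaves no slack for detours.
Route from a4: up 1 to a3, right 1 to b3, up 2 to b1, right 1 to c1, down 3 to c4, left 1 to b4 — 9 moves in all.
Check: all required cells visited; 9 ≤ 9 moves.

a4 a3 b3 b2 b1 c1 c2 c3 c4 b4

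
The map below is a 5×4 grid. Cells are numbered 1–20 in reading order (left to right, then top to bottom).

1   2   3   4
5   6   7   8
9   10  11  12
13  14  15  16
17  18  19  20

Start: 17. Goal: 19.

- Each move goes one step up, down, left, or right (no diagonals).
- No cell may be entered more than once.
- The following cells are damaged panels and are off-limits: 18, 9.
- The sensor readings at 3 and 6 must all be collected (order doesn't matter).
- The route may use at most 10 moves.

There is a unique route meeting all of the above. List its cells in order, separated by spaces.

The 10-move cap with required stops at 3, 6 leaves no slack for detours.
Route from 17: up 1 to 13, right 1 to 14, up 3 to 2, right 1 to 3, down 4 to 19 — 10 moves in all.
Check: all required cells visited; 10 ≤ 10 moves.

17 13 14 10 6 2 3 7 11 15 19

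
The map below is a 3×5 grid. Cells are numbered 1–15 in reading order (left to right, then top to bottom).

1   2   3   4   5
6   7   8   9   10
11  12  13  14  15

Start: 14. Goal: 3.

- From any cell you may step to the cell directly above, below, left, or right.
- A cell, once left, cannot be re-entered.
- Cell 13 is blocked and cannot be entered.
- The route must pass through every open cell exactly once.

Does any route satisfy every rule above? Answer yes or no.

One route that works: 14 → 15 → 10 → 5 → 4 → 9 → 8 → 7 → 12 → 11 → 6 → 1 → 2 → 3.

yes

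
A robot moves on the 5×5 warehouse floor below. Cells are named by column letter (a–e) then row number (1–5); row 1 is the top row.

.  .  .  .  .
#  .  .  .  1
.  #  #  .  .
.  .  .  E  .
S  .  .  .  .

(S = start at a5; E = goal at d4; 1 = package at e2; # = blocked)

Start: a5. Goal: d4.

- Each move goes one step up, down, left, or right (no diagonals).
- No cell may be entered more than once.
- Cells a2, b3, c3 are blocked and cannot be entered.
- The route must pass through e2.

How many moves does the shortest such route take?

Any route passes through e2 somewhere between a5 and d4. Summing Manhattan distances along the two legs (a5 → e2 → d4) gives a lower bound of 7 + 3 = 10 moves.
A route of 10 moves achieves this: a5 → b5 → c5 → d5 → e5 → e4 → e3 → e2 → d2 → d3 → d4.
Since 10 matches the lower bound, it is optimal.

10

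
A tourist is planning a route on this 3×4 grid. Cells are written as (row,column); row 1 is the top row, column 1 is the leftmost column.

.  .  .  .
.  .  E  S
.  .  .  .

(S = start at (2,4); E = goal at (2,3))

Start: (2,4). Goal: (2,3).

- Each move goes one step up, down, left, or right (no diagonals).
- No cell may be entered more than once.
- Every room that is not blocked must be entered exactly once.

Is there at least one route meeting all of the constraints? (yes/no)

no

Exhausting the options from (2,4), every branch either would have to re-enter a cell already used or reaches the goal with a constraint still unmet.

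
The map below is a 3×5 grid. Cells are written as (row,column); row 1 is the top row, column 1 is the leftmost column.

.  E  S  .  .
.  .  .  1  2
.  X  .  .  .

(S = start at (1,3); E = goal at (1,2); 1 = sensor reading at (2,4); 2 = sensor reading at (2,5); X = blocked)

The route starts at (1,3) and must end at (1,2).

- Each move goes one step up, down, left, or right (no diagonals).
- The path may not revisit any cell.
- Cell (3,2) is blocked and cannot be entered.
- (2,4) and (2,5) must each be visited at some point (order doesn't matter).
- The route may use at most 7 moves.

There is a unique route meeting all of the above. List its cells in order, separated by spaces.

Any route must reach (2,4) and (2,5) and still end at (1,2) within 7 moves, so the order of the required stops is forced.
Route from (1,3): right 2 to (1,5), down 1 to (2,5), left 3 to (2,2), up 1 to (1,2) — 7 moves in all.
Check: all required cells visited; 7 ≤ 7 moves.

(1,3) (1,4) (1,5) (2,5) (2,4) (2,3) (2,2) (1,2)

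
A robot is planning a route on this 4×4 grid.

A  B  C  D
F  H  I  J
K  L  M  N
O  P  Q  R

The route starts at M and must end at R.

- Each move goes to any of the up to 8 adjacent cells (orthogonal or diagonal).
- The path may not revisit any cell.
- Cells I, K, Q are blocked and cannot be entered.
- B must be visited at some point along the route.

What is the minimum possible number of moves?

Any route passes through B somewhere between M and R. Summing Chebyshev distances along the two legs (M → B → R) gives a lower bound of 2 + 3 = 5 moves.
The shortest route satisfying every rule uses 6 moves: M → H → B → C → J → N → R.
The bound of 5 isn't tight here; checking systematically, no route of length 5 through 5 satisfies every constraint, so 6 is the minimum.

6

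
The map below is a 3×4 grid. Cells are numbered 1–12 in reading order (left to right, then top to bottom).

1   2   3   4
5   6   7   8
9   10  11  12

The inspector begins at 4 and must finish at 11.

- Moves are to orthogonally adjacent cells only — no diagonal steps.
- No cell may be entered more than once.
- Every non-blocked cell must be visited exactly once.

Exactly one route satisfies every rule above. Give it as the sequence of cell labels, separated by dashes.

Need to visit all 12 open cells exactly once, starting at 4 and ending at 11.
Cell 1 has only two open neighbours (5 and 2), so the path must pass straight through it: one of those is the cell it's entered from and the other is where it exits.
Route from 4: 3× left (reaching 1), 2× down (reaching 9), right to 10, up to 6, 2× right (reaching 8), down to 12, left to 11 — 11 moves in all.
Check: all 12 open cells covered.

4 - 3 - 2 - 1 - 5 - 9 - 10 - 6 - 7 - 8 - 12 - 11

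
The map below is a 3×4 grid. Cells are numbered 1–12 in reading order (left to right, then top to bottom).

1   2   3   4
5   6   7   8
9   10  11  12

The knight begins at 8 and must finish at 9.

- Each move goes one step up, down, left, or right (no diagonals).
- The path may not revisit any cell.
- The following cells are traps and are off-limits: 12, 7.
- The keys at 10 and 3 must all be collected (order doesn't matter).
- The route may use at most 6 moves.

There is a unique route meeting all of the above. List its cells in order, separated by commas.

Any route must reach 10 and 3 and still end at 9 within 6 moves, so the order of the required stops is forced.
Route from 8: up to 4, 2× left (reaching 2), 2× down (reaching 10), left to 9 — 6 moves in all.
Check: all required cells visited; 6 ≤ 6 moves.

8, 4, 3, 2, 6, 10, 9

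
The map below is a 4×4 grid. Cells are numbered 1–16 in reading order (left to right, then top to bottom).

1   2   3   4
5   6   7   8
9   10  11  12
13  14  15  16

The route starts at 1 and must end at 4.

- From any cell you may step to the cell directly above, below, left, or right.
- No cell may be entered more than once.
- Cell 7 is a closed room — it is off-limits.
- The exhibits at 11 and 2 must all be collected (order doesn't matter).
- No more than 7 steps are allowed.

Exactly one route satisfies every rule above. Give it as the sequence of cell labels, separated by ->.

1 -> 2 -> 6 -> 10 -> 11 -> 12 -> 8 -> 4

The budget equals the shortest possible length, so every move has to be on a shortest route through the required cells.
Route from 1: right to 2, 2× down (reaching 10), 2× right (reaching 12), 2× up (reaching 4) — 7 moves in all.
Check: all required cells visited; 7 ≤ 7 moves.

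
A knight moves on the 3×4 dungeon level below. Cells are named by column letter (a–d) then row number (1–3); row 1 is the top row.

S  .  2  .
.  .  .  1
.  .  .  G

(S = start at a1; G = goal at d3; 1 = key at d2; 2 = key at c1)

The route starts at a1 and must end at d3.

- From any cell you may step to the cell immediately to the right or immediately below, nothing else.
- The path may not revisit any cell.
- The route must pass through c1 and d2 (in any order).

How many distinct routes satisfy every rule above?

A right/down-only route from a1 to d3 makes exactly 2 down-moves and 3 right-moves in some order.
With no other constraints that would be C(5,2) = 10 routes.
A monotone route can only reach the required cells in the order c1, d2, so split there and multiply the segment counts: a1→c1: 1; c1→d2: 2; d2→d3: 1; product = 2.
That gives 2 routes.

2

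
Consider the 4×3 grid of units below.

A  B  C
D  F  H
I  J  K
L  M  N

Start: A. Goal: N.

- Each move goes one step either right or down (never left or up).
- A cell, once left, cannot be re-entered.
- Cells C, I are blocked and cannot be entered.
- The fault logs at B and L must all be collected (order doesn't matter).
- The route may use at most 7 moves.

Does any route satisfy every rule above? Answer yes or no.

no

L is below but to the left of B: going B → L would need a leftward move and L → B an upward move, so no right/down-only route can visit both required cells.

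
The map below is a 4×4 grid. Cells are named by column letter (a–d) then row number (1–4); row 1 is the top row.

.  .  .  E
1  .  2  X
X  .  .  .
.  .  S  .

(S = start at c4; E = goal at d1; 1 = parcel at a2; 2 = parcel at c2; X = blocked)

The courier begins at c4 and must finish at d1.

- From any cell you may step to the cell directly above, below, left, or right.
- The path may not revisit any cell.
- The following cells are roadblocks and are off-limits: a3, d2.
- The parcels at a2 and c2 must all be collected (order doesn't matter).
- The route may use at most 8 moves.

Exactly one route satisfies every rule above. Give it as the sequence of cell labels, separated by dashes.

The budget equals the shortest possible length, so every move has to be on a shortest route through the required cells.
Route from c4: 2× up (reaching c2), 2× left (reaching a2), up to a1, 3× right (reaching d1) — 8 moves in all.
Check: all required cells visited; 8 ≤ 8 moves.

c4 - c3 - c2 - b2 - a2 - a1 - b1 - c1 - d1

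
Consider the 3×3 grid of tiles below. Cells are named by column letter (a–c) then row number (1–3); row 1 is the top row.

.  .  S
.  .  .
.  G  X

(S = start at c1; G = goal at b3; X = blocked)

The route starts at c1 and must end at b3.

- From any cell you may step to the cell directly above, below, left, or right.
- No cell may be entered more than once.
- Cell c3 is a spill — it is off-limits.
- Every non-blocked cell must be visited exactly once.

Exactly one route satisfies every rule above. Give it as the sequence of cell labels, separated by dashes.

Need to visit all 8 open cells exactly once, starting at c1 and ending at b3.
Route from c1: down to c2, left to b2, up to b1, left to a1, 2× down (reaching a3), right to b3 — 7 moves in all.
Check: all 8 open cells covered.

c1 - c2 - b2 - b1 - a1 - a2 - a3 - b3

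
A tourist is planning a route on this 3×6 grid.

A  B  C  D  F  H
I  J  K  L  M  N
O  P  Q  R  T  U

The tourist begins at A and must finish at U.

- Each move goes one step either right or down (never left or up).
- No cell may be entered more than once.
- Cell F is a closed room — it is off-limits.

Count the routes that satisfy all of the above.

18

A right/down-only route from A to U makes exactly 2 down-moves and 5 right-moves in some order.
With no other constraints that would be C(7,2) = 21 routes.
Subtract routes through each blocked cell (inclusion–exclusion for overlaps): − through F: 3 → 18.
That gives 18 routes.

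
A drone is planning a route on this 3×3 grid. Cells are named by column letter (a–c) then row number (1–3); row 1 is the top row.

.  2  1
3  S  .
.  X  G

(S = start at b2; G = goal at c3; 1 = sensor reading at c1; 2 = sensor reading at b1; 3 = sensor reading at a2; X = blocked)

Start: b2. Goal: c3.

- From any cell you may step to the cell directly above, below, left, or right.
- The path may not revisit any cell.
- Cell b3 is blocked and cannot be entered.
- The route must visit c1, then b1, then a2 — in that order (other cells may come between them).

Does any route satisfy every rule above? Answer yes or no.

no

Ignoring the required order, 1 revisit-free route from b2 to c3 passes through all of c1, b1, and a2; the waypoint orders that occur are a2 → b1 → c1 (1) — never c1 → b1 → a2.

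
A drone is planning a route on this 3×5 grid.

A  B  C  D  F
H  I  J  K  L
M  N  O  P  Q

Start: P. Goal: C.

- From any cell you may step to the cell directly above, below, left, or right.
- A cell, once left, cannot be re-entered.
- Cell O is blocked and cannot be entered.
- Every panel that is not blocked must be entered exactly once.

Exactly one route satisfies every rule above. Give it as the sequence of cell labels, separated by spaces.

Need to visit all 14 open cells exactly once, starting at P and ending at C.
Route from P: right to Q, 2× up (reaching F), left to D, down to K, 2× left (reaching I), down to N, left to M, 2× up (reaching A), 2× right (reaching C) — 13 moves in all.
Check: all 14 open cells covered.

P Q L F D K J I N M H A B C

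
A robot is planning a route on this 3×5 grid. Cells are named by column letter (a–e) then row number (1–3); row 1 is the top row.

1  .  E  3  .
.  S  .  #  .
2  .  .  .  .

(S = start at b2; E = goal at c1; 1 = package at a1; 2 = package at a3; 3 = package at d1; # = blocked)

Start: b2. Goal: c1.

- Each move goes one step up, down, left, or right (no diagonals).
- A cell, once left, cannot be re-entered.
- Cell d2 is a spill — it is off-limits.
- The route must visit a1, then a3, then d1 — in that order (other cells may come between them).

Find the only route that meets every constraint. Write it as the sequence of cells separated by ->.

The waypoints must appear in the order a1, a3, d1, with no cell reused.
Route from b2: up to b1, left to a1, 2× down (reaching a3), 4× right (reaching e3), 2× up (reaching e1), 2× left (reaching c1) — 12 moves in all.
Check: order respected (1 at step 2, 2 at step 4, 3 at step 11).

b2 -> b1 -> a1 -> a2 -> a3 -> b3 -> c3 -> d3 -> e3 -> e2 -> e1 -> d1 -> c1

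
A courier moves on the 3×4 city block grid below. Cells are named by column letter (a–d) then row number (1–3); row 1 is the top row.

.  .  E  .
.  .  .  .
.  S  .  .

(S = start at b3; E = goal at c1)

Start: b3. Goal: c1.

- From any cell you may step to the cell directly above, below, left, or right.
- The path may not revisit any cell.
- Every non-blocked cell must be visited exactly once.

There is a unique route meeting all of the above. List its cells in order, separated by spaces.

Need to visit all 12 open cells exactly once, starting at b3 and ending at c1.
Cell a3 has only two open neighbours (a2 and b3), so the path must pass straight through it: one of those is the cell it's entered from and the other is where it exits.
Route from b3: left 1 to a3, up 2 to a1, right 1 to b1, down 1 to b2, right 1 to c2, down 1 to c3, right 1 to d3, up 2 to d1, left 1 to c1 — 11 moves in all.
Check: all 12 open cells covered.

b3 a3 a2 a1 b1 b2 c2 c3 d3 d2 d1 c1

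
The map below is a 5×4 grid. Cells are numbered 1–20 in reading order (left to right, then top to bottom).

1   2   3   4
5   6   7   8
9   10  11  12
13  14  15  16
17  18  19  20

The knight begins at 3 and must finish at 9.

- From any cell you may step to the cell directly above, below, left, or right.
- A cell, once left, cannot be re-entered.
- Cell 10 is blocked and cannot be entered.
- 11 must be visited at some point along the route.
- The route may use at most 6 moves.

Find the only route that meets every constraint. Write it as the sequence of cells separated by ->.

Any route must reach 11 and still end at 9 within 6 moves, so the order of the required stops is forced.
Route from 3: 3× down (reaching 15), 2× left (reaching 13), up to 9 — 6 moves in all.
Check: all required cells visited; 6 ≤ 6 moves.

3 -> 7 -> 11 -> 15 -> 14 -> 13 -> 9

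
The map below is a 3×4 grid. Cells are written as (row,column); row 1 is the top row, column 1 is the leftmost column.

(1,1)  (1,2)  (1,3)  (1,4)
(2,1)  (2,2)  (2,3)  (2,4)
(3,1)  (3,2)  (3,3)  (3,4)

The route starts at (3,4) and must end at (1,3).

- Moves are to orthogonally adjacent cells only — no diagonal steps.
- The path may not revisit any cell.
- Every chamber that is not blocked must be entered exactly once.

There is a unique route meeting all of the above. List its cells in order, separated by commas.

(3,4), (3,3), (3,2), (3,1), (2,1), (1,1), (1,2), (2,2), (2,3), (2,4), (1,4), (1,3)

Need to visit all 12 open cells exactly once, starting at (3,4) and ending at (1,3).
Cell (1,4) has only two open neighbours ((2,4) and (1,3)), so the path must pass straight through it: one of those is the cell it's entered from and the other is where it exits.
Route from (3,4): left 3 to (3,1), up 2 to (1,1), right 1 to (1,2), down 1 to (2,2), right 2 to (2,4), up 1 to (1,4), left 1 to (1,3) — 11 moves in all.
Check: all 12 open cells covered.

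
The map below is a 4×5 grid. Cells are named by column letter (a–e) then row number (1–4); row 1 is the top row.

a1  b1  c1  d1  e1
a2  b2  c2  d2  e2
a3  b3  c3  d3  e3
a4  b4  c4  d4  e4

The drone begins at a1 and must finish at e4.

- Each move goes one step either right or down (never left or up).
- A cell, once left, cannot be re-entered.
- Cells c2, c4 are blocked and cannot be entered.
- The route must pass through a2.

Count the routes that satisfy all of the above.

A right/down-only route from a1 to e4 makes exactly 3 down-moves and 4 right-moves in some order.
With no other constraints that would be C(7,3) = 35 routes.
Split at a2 and multiply the segment counts (each segment already excludes blocked cells): a1→a2: 1; a2→e4: 4; product = 4.
That gives 4 routes.

4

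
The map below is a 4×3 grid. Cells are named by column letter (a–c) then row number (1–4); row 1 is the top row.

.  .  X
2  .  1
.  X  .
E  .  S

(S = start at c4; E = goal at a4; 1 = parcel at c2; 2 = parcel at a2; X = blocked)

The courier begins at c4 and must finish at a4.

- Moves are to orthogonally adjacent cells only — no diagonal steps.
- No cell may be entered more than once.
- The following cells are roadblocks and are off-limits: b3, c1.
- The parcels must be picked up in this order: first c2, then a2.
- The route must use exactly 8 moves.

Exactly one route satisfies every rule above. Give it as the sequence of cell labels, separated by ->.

The waypoints must appear in the order c2, a2, with no cell reused.
Route from c4: 2× up (reaching c2), left to b2, up to b1, left to a1, 3× down (reaching a4) — 8 moves in all.
Check: order respected (1 at step 2, 2 at step 6); 8 moves as required.

c4 -> c3 -> c2 -> b2 -> b1 -> a1 -> a2 -> a3 -> a4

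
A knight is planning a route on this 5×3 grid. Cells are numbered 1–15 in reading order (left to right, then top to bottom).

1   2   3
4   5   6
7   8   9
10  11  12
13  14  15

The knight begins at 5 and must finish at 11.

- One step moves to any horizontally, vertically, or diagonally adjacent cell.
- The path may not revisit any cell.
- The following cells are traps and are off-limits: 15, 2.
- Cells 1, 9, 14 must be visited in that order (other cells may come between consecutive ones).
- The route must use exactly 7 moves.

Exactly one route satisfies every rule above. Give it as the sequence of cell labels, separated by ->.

The waypoints must appear in the order 1, 9, 14, with no cell reused.
Route from 5: up-left 1 to 1, down 1 to 4, down-right 1 to 8, right 1 to 9, down 1 to 12, down-left 1 to 14, up 1 to 11 — 7 moves in all.
Check: order respected (1 at step 1, 9 at step 4, 14 at step 6); 7 moves as required.

5 -> 1 -> 4 -> 8 -> 9 -> 12 -> 14 -> 11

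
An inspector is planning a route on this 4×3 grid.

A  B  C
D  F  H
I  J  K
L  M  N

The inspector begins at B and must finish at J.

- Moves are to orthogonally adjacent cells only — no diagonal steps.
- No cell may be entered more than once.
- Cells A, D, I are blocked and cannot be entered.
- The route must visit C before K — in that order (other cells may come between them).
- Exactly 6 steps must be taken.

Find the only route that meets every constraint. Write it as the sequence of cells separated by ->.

B -> C -> H -> K -> N -> M -> J

The waypoints must appear in the order C, K, with no cell reused.
Route from B: right 1 to C, down 3 to N, left 1 to M, up 1 to J — 6 moves in all.
Check: order respected (C at step 1, K at step 3); 6 moves as required.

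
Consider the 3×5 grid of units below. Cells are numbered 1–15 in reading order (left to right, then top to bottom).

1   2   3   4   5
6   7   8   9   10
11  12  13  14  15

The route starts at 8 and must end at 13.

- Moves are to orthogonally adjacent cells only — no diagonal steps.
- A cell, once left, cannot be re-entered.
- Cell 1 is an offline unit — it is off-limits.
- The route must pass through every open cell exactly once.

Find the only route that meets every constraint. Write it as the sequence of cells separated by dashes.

Need to visit all 14 open cells exactly once, starting at 8 and ending at 13.
Route from 8: right to 9, down to 14, right to 15, 2× up (reaching 5), 3× left (reaching 2), down to 7, left to 6, down to 11, 2× right (reaching 13) — 13 moves in all.
Check: all 14 open cells covered.

8 - 9 - 14 - 15 - 10 - 5 - 4 - 3 - 2 - 7 - 6 - 11 - 12 - 13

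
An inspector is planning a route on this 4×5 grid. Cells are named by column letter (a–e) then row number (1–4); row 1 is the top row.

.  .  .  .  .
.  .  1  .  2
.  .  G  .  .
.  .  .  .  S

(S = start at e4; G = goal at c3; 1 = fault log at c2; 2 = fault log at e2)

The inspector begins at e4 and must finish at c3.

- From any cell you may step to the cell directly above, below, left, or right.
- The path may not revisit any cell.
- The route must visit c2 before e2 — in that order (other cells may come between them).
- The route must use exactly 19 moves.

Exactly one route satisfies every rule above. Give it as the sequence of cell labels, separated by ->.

The waypoints must appear in the order c2, e2, with no cell reused.
Route from e4: 4× left (reaching a4), up to a3, right to b3, up to b2, left to a2, up to a1, 2× right (reaching c1), down to c2, right to d2, up to d1, right to e1, 2× down (reaching e3), 2× left (reaching c3) — 19 moves in all.
Check: order respected (1 at step 12, 2 at step 16); 19 moves as required.

e4 -> d4 -> c4 -> b4 -> a4 -> a3 -> b3 -> b2 -> a2 -> a1 -> b1 -> c1 -> c2 -> d2 -> d1 -> e1 -> e2 -> e3 -> d3 -> c3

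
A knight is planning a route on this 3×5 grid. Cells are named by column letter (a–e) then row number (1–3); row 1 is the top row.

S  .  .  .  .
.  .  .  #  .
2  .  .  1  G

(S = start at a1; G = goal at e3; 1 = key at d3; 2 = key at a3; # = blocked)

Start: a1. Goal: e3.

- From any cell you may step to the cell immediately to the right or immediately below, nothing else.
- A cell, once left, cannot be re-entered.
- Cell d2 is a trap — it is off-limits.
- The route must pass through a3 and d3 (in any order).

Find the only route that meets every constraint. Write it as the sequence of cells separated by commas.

Moves only go right or down, so the column and row indices never decrease.
Route from a1: 2× down (reaching a3), 4× right (reaching e3) — 6 moves in all.
Check: all required cells visited.

a1, a2, a3, b3, c3, d3, e3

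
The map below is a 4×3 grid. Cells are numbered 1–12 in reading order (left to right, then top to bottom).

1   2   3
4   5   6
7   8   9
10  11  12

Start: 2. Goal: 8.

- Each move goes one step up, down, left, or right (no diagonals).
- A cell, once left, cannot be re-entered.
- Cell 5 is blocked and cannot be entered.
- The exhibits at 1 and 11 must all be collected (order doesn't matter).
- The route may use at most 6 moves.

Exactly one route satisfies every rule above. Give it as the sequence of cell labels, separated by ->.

Any route must reach 1 and 11 and still end at 8 within 6 moves, so the order of the required stops is forced.
Route from 2: left to 1, 3× down (reaching 10), right to 11, up to 8 — 6 moves in all.
Check: all required cells visited; 6 ≤ 6 moves.

2 -> 1 -> 4 -> 7 -> 10 -> 11 -> 8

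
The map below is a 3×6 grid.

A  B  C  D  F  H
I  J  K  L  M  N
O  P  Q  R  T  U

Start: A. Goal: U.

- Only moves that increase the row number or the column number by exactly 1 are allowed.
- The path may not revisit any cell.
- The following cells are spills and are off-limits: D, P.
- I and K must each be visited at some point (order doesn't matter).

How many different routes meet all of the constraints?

4

A right/down-only route from A to U makes exactly 2 down-moves and 5 right-moves in some order.
With no other constraints that would be C(7,2) = 21 routes.
A monotone route can only reach the required cells in the order I, K, so split there and multiply the segment counts (each segment already excludes blocked cells): A→I: 1; I→K: 1; K→U: 4; product = 4.
That gives 4 routes.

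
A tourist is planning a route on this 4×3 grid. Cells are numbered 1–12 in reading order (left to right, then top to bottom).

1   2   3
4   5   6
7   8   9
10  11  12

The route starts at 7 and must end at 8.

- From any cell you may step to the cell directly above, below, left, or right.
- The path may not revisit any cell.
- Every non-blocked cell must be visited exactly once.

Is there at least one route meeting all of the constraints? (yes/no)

One route that works: 7 → 10 → 11 → 12 → 9 → 6 → 3 → 2 → 1 → 4 → 5 → 8.

yes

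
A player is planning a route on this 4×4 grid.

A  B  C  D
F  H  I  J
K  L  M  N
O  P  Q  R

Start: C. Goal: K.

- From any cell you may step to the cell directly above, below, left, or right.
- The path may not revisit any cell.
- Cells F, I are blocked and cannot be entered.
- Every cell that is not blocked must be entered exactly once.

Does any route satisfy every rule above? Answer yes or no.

no

Cell A has only one open neighbour but is neither the start nor the goal, so a Hamiltonian route would have to both enter and leave it through the same neighbour — impossible without revisiting.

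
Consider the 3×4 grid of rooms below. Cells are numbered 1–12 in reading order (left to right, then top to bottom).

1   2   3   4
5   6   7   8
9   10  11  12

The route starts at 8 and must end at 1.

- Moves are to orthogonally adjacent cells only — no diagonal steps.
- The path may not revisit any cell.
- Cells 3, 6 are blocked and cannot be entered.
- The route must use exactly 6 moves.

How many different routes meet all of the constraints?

2

Need simple routes of exactly 6 moves from 8 to 1 (Manhattan distance 4, so 1 moves are spent on a detour and 1 undoing it).
Enumerating: 8 12 11 10 9 5 1 | 8 7 11 10 9 5 1.
That gives 2 routes.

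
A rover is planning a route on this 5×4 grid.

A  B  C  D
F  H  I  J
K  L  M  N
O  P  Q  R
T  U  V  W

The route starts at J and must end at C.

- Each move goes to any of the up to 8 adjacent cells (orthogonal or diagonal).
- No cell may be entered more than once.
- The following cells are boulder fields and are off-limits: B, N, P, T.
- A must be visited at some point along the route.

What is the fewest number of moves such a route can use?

6

Any route passes through A somewhere between J and C. Summing Chebyshev distances along the two legs (J → A → C) gives a lower bound of 3 + 2 = 5 moves.
The shortest route satisfying every rule uses 6 moves: J → I → L → F → A → H → C.
The no-revisit rule (legs can't share cells) pushes the minimum above the 5-move bound; an exhaustive check rules out every length from 5 to 5, leaving 6 as the minimum.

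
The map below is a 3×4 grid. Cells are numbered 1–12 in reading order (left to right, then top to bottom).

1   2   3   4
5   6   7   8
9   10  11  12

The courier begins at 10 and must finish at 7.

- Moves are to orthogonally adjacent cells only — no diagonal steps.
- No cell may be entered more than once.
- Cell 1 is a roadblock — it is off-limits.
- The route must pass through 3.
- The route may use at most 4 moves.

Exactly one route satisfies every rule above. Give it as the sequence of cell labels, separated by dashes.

The 4-move cap with required stops at 3 leaves no slack for detours.
Route from 10: 2× up (reaching 2), right to 3, down to 7 — 4 moves in all.
Check: all required cells visited; 4 ≤ 4 moves.

10 - 6 - 2 - 3 - 7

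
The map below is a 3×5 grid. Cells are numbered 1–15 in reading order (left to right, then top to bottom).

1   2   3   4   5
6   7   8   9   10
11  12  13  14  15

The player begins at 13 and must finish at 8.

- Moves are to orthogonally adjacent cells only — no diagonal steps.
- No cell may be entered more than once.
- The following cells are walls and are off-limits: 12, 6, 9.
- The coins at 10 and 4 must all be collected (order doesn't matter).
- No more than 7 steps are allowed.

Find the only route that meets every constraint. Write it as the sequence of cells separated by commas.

13, 14, 15, 10, 5, 4, 3, 8

The budget equals the shortest possible length, so every move has to be on a shortest route through the required cells.
Route from 13: 2× right (reaching 15), 2× up (reaching 5), 2× left (reaching 3), down to 8 — 7 moves in all.
Check: all required cells visited; 7 ≤ 7 moves.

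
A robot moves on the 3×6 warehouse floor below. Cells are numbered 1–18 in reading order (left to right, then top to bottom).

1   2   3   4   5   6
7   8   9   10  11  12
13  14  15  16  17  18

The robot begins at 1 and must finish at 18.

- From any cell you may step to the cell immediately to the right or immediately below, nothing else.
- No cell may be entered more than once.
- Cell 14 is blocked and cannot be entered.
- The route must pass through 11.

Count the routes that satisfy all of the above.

A right/down-only route from 1 to 18 makes exactly 2 down-moves and 5 right-moves in some order.
With no other constraints that would be C(7,2) = 21 routes.
Split at 11 and multiply the segment counts (each segment already excludes blocked cells): 1→11: 5; 11→18: 2; product = 10.
That gives 10 routes.

10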